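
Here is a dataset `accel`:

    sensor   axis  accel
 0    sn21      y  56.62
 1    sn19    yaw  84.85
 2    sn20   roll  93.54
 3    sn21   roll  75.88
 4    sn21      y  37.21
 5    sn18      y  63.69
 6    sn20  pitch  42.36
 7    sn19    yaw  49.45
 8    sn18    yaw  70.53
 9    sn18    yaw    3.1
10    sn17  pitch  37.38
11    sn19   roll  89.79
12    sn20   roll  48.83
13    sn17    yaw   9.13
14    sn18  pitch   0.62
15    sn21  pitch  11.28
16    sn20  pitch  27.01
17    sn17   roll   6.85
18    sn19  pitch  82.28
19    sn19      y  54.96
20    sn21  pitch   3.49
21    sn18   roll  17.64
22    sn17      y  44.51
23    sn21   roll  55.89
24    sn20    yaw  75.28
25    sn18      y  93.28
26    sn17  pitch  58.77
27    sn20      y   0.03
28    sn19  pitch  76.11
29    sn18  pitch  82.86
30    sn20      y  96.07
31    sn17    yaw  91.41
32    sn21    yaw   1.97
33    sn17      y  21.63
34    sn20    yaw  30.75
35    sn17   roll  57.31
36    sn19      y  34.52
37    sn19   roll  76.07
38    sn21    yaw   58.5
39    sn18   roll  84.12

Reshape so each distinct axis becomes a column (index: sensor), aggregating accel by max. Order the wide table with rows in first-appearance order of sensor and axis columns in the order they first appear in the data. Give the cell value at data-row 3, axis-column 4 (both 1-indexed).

With rows in first-appearance order of sensor, row 3 is sensor=sn20. axis columns in first-appearance order: y, yaw, roll, pitch; column 4 is pitch.
Long rows with sensor=sn20, axis=pitch: max(42.36, 27.01) = 42.36.

42.36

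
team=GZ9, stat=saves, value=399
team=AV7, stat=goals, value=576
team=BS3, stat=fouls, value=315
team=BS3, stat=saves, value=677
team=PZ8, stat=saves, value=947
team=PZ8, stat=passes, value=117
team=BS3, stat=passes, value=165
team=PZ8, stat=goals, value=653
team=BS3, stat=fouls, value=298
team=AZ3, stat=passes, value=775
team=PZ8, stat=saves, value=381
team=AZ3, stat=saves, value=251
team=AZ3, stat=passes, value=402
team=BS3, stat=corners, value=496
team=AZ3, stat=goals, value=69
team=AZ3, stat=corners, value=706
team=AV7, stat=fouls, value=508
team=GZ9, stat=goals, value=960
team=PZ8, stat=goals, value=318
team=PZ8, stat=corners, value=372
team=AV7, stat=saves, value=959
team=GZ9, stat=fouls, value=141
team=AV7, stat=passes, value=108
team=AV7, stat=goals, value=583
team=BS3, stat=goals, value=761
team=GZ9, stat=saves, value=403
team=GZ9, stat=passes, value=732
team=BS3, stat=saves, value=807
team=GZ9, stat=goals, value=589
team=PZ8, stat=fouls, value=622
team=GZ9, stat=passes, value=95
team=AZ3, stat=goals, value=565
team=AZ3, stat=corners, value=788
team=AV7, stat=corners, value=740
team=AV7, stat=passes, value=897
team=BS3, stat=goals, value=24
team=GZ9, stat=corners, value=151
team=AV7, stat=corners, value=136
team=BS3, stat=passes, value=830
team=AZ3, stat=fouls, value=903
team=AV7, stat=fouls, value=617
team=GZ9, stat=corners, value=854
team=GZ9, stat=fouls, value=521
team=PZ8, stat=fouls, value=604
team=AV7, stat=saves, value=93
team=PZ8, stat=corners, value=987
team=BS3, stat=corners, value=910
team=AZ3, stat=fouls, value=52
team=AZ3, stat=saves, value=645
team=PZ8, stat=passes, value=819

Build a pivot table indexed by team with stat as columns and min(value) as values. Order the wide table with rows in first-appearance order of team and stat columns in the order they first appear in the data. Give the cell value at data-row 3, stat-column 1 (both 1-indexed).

With rows in first-appearance order of team, row 3 is team=BS3. stat columns in first-appearance order: saves, goals, fouls, passes, corners; column 1 is saves.
Long rows with team=BS3, stat=saves: min(677, 807) = 677.

677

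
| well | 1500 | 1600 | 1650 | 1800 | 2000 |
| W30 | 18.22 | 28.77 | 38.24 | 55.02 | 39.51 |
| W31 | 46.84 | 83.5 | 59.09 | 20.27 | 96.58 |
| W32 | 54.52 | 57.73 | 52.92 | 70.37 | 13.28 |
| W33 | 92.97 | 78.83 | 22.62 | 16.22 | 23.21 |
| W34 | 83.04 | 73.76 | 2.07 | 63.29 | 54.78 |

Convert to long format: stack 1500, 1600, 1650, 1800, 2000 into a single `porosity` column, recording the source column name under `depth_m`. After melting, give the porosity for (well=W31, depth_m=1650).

Unpivoting turns each (well, wide-column) pair into one long row.
The wide cell at row W31, column 1650 holds 59.09, so the long row (W31, 1650) has porosity=59.09.

59.09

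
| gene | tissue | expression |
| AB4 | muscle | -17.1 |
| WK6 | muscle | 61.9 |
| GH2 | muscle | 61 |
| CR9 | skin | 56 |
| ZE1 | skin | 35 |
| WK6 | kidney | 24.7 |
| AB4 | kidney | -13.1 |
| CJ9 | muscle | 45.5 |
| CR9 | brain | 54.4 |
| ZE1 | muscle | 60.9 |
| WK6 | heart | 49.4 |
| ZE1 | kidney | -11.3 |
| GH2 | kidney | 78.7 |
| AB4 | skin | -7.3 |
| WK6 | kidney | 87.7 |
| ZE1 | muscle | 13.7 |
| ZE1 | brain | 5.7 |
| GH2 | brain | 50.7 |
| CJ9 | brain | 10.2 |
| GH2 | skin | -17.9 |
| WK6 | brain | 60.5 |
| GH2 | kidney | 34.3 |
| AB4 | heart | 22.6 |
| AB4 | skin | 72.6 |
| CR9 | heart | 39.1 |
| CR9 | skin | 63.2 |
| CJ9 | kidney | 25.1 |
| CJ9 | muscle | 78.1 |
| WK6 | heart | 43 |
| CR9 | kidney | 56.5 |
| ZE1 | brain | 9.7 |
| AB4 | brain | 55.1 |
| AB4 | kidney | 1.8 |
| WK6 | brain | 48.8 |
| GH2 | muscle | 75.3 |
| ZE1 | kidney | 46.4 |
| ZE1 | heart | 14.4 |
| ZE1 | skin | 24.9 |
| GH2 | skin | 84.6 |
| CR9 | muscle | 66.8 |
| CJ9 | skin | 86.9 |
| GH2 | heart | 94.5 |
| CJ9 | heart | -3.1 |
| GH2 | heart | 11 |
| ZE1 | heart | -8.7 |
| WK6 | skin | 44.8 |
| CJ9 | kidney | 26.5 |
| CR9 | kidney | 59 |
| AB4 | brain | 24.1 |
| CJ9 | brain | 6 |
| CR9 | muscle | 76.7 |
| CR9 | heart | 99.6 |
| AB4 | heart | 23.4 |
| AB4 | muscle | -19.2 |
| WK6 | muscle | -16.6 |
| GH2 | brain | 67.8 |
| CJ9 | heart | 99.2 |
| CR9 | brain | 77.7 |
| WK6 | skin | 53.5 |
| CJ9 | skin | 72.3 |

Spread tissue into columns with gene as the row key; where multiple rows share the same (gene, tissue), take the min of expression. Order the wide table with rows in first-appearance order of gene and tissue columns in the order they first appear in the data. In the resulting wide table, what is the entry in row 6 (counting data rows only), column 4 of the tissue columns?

With rows in first-appearance order of gene, row 6 is gene=CJ9. tissue columns in first-appearance order: muscle, skin, kidney, brain, heart; column 4 is brain.
Long rows with gene=CJ9, tissue=brain: min(10.2, 6) = 6.

6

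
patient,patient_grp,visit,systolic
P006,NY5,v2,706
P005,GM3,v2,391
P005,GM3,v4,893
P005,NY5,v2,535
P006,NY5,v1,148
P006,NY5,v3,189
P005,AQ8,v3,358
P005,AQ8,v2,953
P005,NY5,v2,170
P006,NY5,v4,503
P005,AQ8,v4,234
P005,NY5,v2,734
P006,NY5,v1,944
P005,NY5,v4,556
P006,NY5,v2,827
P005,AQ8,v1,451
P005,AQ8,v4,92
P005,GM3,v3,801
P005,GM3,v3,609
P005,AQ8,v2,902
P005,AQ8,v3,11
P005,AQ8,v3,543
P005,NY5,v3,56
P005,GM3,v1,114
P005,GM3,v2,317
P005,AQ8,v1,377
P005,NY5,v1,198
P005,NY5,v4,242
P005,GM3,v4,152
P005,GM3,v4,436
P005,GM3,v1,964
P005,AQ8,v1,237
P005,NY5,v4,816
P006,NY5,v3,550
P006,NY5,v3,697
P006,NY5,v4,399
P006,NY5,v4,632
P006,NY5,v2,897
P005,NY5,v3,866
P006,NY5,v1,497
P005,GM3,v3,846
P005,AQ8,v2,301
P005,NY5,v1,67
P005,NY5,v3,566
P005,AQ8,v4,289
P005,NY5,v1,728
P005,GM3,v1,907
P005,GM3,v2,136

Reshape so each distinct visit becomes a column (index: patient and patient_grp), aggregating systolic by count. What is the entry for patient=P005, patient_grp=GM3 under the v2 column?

3

Rows with patient=P005, patient_grp=GM3 and visit=v2: systolic values are 391, 317, 136.
3 rows match — count = 3.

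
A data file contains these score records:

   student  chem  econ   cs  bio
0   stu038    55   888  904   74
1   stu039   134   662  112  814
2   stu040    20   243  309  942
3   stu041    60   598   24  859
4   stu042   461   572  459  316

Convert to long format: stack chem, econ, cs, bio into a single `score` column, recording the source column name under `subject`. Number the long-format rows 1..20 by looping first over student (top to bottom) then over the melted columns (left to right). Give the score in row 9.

20

20 rows total (5 × 4). Row 9: index ⌊(9-1)/4⌋ = 2 into student → stu040; (9-1) mod 4 = 0 into the melted columns → chem.
So row 9 is (stu040, chem, 20); score = 20.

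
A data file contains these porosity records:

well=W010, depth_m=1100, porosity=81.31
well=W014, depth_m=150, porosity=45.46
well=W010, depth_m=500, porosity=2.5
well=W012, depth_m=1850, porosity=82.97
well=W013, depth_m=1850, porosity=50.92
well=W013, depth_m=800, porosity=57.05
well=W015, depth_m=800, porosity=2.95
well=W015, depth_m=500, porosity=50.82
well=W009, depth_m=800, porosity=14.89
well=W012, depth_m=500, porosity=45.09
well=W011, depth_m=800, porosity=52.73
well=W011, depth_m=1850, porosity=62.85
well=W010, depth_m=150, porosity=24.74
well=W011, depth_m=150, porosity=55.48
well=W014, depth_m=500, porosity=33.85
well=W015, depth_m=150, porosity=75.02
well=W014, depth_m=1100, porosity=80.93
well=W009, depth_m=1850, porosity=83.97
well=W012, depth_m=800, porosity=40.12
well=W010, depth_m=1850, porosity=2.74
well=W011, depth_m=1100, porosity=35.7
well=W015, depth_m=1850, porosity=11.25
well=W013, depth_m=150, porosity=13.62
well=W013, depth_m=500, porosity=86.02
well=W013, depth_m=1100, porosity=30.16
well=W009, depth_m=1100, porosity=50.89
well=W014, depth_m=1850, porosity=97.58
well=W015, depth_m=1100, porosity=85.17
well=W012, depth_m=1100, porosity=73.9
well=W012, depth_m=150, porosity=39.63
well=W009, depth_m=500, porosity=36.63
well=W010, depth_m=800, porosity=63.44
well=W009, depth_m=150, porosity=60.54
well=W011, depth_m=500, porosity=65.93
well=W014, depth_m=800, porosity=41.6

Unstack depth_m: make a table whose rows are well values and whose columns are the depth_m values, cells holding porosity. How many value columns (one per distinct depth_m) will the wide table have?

5 distinct depth_m values: 150, 500, 800, 1100, 1850.

5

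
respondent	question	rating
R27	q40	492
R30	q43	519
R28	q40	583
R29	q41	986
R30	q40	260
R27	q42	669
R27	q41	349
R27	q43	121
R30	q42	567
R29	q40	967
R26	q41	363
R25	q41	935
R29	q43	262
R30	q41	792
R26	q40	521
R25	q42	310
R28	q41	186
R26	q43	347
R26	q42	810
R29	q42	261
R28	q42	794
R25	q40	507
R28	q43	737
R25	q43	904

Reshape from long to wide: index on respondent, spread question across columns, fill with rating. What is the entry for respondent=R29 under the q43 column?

Wide layout: rows indexed by respondent, columns are the 4 distinct question values (q40, q43, q41, q42).
Cell (respondent=R29, question=q43) draws from the long row where respondent=R29 and question=q43, which has rating=262.

262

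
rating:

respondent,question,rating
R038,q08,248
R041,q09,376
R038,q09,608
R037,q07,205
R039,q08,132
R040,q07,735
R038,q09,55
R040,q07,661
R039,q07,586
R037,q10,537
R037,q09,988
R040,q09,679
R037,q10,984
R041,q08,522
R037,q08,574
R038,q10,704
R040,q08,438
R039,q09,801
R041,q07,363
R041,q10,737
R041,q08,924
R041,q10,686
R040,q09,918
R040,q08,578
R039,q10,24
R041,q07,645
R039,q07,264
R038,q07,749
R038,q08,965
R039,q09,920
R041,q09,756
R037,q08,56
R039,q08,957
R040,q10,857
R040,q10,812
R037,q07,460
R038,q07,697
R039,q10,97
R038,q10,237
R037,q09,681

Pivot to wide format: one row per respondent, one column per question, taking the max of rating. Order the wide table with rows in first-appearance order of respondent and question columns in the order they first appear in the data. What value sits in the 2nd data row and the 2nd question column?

756

With rows in first-appearance order of respondent, row 2 is respondent=R041. question columns in first-appearance order: q08, q09, q07, q10; column 2 is q09.
Long rows with respondent=R041, question=q09: max(376, 756) = 756.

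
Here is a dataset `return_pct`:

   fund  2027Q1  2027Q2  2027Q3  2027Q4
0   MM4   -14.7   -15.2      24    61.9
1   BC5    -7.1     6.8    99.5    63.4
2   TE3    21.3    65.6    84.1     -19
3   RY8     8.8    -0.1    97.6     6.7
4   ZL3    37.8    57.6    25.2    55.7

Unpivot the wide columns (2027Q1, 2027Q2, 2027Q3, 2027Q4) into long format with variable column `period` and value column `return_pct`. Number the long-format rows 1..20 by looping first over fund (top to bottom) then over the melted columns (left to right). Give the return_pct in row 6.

20 rows total (5 × 4). Row 6: index ⌊(6-1)/4⌋ = 1 into fund → BC5; (6-1) mod 4 = 1 into the melted columns → 2027Q2.
So row 6 is (BC5, 2027Q2, 6.8); return_pct = 6.8.

6.8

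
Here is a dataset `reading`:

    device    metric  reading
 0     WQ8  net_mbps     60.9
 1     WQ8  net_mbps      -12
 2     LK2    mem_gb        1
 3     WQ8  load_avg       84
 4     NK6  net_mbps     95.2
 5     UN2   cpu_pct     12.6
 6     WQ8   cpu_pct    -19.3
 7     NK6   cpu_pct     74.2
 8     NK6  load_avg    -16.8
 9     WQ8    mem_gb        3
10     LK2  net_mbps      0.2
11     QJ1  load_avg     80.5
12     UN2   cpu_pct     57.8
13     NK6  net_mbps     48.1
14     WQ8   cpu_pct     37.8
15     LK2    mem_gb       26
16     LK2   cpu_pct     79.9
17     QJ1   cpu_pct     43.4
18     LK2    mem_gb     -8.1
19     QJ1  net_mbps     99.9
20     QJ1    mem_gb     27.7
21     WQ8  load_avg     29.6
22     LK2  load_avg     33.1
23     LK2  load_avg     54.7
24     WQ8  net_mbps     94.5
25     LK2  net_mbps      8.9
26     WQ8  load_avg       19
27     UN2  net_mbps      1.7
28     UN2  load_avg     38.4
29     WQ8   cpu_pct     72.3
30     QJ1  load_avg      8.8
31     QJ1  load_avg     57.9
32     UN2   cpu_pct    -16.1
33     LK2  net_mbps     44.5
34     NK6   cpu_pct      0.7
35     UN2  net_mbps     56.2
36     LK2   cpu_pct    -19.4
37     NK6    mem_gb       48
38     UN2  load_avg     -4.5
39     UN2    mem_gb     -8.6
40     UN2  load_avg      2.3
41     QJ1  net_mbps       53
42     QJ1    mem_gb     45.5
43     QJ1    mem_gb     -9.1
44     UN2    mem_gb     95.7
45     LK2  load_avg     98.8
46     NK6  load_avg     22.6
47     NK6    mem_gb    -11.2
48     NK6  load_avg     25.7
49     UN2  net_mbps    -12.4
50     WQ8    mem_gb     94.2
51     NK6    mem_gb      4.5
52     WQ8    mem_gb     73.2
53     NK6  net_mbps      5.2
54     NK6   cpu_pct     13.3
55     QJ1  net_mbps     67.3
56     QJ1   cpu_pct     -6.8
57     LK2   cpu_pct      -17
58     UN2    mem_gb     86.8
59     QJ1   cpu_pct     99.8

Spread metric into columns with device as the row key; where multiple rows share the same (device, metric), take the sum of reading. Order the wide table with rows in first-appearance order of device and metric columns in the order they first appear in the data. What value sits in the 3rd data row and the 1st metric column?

With rows in first-appearance order of device, row 3 is device=NK6. metric columns in first-appearance order: net_mbps, mem_gb, load_avg, cpu_pct; column 1 is net_mbps.
Long rows with device=NK6, metric=net_mbps: 95.2 + 48.1 + 5.2 = 148.5.

148.5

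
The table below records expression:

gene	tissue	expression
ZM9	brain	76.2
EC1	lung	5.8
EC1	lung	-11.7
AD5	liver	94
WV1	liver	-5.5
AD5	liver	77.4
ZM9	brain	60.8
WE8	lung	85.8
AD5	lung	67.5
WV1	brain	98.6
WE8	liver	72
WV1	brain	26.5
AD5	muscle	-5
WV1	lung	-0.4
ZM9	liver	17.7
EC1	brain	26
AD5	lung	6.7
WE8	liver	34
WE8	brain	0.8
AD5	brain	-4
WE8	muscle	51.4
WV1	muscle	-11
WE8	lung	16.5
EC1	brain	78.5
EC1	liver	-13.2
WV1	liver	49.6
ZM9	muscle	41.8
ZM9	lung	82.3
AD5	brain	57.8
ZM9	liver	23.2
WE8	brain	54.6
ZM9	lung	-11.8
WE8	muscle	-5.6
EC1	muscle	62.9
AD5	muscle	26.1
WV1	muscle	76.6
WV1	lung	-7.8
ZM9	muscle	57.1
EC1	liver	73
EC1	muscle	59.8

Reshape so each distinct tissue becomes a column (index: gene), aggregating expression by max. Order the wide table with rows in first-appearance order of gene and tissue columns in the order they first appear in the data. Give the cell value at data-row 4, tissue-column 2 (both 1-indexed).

-0.4

With rows in first-appearance order of gene, row 4 is gene=WV1. tissue columns in first-appearance order: brain, lung, liver, muscle; column 2 is lung.
Long rows with gene=WV1, tissue=lung: max(-0.4, -7.8) = -0.4.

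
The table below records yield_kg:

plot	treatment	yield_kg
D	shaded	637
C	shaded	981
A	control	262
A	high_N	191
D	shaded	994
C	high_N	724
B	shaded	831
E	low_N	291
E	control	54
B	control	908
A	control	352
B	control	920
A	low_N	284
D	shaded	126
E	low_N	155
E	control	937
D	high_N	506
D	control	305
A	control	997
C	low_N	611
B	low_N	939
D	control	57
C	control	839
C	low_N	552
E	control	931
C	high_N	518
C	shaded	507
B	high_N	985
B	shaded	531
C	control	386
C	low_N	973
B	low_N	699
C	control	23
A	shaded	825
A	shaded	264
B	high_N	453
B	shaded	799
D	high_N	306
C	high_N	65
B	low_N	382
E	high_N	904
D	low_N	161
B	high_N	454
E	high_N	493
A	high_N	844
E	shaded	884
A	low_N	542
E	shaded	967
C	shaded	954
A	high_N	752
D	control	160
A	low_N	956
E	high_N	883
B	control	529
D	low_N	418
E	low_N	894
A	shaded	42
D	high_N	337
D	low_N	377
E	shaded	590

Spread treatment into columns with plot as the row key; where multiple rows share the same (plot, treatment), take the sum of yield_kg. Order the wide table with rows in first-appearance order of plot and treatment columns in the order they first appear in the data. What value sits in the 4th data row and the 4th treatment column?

With rows in first-appearance order of plot, row 4 is plot=B. treatment columns in first-appearance order: shaded, control, high_N, low_N; column 4 is low_N.
Long rows with plot=B, treatment=low_N: 939 + 699 + 382 = 2020.

2020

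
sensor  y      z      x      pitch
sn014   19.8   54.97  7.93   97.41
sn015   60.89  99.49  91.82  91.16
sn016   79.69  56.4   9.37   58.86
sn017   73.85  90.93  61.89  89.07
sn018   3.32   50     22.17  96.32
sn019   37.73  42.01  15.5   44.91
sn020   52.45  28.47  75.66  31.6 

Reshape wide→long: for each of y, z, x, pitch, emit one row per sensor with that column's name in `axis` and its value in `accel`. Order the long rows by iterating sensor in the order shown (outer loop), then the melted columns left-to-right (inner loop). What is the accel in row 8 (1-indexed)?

91.16

28 rows total (7 × 4). Row 8: index ⌊(8-1)/4⌋ = 1 into sensor → sn015; (8-1) mod 4 = 3 into the melted columns → pitch.
So row 8 is (sn015, pitch, 91.16); accel = 91.16.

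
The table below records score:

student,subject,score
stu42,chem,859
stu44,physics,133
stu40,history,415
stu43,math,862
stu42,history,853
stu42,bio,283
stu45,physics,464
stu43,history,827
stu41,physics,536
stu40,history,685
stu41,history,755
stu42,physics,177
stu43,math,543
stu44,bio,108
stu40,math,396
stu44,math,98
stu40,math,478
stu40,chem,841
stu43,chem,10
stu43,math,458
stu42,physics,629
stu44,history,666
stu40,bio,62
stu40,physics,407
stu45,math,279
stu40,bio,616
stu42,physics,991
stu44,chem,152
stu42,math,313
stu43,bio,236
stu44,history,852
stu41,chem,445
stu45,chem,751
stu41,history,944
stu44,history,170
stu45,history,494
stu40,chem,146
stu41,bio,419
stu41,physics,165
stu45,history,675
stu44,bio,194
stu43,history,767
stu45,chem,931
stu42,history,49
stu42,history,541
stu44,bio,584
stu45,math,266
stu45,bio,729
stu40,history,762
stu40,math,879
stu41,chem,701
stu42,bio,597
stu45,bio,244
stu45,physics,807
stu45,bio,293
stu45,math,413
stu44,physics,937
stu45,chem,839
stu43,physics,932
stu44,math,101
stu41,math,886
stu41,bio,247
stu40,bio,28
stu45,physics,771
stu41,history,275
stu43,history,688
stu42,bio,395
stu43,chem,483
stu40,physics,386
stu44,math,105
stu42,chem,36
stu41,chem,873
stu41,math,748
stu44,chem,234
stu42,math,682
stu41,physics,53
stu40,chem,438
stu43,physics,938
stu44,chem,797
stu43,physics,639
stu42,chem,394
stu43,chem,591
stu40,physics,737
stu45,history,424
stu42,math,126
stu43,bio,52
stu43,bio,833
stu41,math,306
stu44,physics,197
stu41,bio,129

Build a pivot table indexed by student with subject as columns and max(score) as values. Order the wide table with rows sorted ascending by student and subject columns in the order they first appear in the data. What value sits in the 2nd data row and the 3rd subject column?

944

With rows sorted ascending by student, row 2 is student=stu41. subject columns in first-appearance order: chem, physics, history, math, bio; column 3 is history.
Long rows with student=stu41, subject=history: max(755, 944, 275) = 944.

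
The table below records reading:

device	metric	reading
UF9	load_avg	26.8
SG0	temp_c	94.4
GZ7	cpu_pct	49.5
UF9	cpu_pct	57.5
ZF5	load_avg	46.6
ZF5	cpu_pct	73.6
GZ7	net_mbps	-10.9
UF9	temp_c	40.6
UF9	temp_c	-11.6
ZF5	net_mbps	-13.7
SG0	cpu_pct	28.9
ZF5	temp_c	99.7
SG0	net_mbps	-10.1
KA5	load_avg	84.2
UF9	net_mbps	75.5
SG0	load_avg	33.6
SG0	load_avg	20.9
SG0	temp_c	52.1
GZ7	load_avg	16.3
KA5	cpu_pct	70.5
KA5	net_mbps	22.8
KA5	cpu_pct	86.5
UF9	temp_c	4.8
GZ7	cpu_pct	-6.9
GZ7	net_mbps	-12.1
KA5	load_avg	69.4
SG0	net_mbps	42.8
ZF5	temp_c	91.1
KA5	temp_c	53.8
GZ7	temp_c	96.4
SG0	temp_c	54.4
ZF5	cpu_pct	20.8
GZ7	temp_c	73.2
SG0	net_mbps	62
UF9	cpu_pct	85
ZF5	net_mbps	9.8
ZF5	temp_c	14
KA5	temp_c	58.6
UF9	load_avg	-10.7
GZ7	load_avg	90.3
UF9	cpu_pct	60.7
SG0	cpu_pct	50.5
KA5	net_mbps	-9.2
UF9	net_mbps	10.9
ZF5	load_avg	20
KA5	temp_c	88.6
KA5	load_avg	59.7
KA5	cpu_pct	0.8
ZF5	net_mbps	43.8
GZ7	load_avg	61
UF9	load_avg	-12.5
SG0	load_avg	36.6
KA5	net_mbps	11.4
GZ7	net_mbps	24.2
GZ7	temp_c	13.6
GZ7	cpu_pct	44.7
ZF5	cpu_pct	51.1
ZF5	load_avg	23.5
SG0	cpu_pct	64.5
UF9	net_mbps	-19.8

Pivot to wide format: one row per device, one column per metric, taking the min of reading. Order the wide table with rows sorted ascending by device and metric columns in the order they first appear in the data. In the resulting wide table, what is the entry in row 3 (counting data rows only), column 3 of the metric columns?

With rows sorted ascending by device, row 3 is device=SG0. metric columns in first-appearance order: load_avg, temp_c, cpu_pct, net_mbps; column 3 is cpu_pct.
Long rows with device=SG0, metric=cpu_pct: min(28.9, 50.5, 64.5) = 28.9.

28.9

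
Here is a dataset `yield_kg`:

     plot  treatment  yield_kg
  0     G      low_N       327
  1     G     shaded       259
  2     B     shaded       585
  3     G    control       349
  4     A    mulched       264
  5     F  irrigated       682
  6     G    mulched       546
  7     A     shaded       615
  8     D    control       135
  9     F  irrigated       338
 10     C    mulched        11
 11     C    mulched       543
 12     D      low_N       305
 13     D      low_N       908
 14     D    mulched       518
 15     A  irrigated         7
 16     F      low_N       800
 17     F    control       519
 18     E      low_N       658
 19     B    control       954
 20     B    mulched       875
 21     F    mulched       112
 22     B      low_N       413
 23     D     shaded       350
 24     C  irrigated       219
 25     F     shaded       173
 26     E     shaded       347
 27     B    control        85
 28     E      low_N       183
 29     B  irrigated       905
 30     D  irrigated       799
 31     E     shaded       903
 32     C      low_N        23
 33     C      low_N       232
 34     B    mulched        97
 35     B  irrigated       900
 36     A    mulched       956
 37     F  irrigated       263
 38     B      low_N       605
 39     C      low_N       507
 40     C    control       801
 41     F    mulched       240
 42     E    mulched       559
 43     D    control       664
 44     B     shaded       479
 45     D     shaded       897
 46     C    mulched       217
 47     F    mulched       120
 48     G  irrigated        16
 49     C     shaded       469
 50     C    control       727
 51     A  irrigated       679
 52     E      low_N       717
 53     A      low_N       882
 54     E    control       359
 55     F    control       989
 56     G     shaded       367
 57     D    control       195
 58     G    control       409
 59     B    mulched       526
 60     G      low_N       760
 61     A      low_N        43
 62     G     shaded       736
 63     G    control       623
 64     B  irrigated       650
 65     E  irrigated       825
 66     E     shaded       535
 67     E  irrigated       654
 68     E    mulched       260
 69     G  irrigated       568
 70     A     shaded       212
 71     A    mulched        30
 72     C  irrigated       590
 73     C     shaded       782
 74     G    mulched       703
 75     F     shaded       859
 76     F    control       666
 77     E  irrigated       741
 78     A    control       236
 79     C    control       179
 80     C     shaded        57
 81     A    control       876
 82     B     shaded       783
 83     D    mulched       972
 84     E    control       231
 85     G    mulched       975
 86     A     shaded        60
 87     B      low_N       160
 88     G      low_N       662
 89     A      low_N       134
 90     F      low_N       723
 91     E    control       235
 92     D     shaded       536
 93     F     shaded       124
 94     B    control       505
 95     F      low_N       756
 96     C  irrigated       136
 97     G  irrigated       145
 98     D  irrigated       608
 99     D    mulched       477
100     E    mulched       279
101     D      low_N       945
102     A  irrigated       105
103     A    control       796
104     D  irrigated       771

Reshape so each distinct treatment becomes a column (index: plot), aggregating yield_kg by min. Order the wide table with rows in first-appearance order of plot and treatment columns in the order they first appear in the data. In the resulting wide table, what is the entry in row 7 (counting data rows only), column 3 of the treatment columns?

231

With rows in first-appearance order of plot, row 7 is plot=E. treatment columns in first-appearance order: low_N, shaded, control, mulched, irrigated; column 3 is control.
Long rows with plot=E, treatment=control: min(359, 231, 235) = 231.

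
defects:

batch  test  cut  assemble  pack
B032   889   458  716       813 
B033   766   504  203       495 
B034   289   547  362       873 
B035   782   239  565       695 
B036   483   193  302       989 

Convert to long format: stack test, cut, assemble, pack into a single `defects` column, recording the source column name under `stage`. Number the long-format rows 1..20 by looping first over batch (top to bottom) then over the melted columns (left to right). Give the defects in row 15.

20 rows total (5 × 4). Row 15: index ⌊(15-1)/4⌋ = 3 into batch → B035; (15-1) mod 4 = 2 into the melted columns → assemble.
So row 15 is (B035, assemble, 565); defects = 565.

565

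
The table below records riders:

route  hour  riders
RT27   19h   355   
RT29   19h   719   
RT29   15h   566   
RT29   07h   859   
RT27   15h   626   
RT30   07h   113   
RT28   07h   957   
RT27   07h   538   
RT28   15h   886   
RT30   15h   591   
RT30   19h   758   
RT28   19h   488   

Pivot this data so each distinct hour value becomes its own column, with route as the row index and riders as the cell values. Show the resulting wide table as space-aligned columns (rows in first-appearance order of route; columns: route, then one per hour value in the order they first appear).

Columns: route plus the 3 distinct hour values (19h, 15h, 07h).
For example, row RT27 column 19h takes riders=355 from the long row (RT27, 19h).

route  19h  15h  07h
RT27   355  626  538
RT29   719  566  859
RT30   758  591  113
RT28   488  886  957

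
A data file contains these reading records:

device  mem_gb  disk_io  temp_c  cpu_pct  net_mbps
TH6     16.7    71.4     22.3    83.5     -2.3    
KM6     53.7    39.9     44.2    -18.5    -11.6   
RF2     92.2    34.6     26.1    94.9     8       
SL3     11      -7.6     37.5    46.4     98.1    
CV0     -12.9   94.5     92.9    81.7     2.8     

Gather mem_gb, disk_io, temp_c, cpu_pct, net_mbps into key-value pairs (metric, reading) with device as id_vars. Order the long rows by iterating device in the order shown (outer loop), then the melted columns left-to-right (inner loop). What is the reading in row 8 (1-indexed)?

44.2

25 rows total (5 × 5). Row 8: index ⌊(8-1)/5⌋ = 1 into device → KM6; (8-1) mod 5 = 2 into the melted columns → temp_c.
So row 8 is (KM6, temp_c, 44.2); reading = 44.2.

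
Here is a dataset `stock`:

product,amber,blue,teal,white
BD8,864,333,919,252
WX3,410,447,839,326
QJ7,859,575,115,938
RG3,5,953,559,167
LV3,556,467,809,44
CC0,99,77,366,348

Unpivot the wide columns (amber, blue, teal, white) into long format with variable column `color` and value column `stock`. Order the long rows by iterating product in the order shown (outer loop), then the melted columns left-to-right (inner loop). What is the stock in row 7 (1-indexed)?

839

24 rows total (6 × 4). Row 7: index ⌊(7-1)/4⌋ = 1 into product → WX3; (7-1) mod 4 = 2 into the melted columns → teal.
So row 7 is (WX3, teal, 839); stock = 839.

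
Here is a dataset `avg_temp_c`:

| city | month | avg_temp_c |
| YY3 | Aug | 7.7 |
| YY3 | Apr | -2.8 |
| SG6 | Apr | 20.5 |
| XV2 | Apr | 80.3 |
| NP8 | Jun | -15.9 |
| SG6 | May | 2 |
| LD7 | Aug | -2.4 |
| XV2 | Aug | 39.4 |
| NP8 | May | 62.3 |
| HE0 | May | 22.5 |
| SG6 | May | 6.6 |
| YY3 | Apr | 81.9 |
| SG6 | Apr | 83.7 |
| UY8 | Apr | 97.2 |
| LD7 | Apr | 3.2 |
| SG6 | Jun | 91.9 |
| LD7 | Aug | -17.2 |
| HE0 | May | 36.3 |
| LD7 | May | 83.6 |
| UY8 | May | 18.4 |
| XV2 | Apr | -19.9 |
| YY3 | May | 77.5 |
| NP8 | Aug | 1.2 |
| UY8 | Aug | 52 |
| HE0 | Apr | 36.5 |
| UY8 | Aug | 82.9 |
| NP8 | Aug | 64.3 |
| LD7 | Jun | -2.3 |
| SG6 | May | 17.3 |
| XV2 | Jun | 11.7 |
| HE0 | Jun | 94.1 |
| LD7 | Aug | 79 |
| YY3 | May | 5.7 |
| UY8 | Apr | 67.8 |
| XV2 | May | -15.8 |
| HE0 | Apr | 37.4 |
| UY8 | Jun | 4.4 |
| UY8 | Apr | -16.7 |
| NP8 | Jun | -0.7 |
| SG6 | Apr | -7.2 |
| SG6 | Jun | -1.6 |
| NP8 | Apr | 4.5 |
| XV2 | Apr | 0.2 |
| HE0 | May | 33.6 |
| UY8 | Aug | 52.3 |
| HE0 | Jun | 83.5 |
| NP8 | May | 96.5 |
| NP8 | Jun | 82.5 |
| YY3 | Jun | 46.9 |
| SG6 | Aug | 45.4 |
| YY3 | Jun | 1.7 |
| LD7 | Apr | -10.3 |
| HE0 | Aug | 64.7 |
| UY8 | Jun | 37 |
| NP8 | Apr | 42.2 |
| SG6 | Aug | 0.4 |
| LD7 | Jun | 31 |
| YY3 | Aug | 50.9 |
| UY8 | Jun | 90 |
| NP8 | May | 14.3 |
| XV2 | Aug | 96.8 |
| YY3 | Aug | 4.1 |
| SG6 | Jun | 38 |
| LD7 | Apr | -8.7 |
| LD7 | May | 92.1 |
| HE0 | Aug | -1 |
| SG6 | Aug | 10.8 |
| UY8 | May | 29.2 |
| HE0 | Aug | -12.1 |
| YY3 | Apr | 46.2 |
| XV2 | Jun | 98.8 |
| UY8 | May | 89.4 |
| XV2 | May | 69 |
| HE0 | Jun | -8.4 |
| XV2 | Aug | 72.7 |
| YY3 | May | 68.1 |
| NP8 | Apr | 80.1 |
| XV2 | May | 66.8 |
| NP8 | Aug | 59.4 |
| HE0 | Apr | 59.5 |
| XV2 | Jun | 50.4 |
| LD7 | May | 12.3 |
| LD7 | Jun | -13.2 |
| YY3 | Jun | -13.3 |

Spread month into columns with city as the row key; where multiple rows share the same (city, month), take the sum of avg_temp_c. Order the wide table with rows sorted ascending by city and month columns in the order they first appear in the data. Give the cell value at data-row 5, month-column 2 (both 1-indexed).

With rows sorted ascending by city, row 5 is city=UY8. month columns in first-appearance order: Aug, Apr, Jun, May; column 2 is Apr.
Long rows with city=UY8, month=Apr: 97.2 + 67.8 + -16.7 = 148.3.

148.3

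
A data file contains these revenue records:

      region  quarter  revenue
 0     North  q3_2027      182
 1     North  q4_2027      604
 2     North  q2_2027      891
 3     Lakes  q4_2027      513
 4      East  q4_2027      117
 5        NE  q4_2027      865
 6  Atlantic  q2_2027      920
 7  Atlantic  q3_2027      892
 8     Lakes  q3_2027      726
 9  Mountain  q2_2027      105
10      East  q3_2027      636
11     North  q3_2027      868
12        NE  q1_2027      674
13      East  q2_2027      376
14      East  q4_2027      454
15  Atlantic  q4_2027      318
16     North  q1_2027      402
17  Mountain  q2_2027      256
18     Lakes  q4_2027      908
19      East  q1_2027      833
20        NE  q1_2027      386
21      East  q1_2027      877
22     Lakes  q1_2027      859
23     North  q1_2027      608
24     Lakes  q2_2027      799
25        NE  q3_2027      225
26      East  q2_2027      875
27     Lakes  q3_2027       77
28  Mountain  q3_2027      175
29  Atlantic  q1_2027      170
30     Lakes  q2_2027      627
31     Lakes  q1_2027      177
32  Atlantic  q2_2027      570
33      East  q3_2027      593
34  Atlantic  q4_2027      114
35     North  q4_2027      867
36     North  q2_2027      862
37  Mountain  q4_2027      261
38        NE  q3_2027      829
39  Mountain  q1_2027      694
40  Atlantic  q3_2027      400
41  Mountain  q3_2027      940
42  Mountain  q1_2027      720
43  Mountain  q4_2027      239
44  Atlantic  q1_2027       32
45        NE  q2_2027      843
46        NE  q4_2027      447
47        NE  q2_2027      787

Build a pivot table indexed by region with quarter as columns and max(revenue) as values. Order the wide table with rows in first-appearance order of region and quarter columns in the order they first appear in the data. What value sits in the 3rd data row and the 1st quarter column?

With rows in first-appearance order of region, row 3 is region=East. quarter columns in first-appearance order: q3_2027, q4_2027, q2_2027, q1_2027; column 1 is q3_2027.
Long rows with region=East, quarter=q3_2027: max(636, 593) = 636.

636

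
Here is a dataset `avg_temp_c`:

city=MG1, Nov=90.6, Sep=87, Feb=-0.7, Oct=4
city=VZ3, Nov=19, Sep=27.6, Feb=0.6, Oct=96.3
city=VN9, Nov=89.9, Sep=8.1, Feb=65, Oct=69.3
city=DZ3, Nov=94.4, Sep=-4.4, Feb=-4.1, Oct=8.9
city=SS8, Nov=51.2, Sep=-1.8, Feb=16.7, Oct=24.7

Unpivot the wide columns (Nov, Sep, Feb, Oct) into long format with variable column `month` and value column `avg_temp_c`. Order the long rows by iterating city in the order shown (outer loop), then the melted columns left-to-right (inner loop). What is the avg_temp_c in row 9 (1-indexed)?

20 rows total (5 × 4). Row 9: index ⌊(9-1)/4⌋ = 2 into city → VN9; (9-1) mod 4 = 0 into the melted columns → Nov.
So row 9 is (VN9, Nov, 89.9); avg_temp_c = 89.9.

89.9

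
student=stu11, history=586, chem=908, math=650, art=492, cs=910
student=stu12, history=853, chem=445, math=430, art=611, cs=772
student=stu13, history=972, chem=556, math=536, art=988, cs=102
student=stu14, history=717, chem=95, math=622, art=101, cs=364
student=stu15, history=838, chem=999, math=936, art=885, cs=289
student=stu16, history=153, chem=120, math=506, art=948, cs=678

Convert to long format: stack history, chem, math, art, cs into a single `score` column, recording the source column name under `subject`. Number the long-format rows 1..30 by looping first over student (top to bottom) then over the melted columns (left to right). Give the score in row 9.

30 rows total (6 × 5). Row 9: index ⌊(9-1)/5⌋ = 1 into student → stu12; (9-1) mod 5 = 3 into the melted columns → art.
So row 9 is (stu12, art, 611); score = 611.

611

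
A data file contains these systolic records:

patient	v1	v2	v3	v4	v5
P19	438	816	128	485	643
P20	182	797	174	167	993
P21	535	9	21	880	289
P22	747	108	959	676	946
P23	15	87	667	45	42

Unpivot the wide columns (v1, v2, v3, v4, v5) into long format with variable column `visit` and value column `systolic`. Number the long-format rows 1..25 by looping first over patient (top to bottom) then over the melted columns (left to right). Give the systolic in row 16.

25 rows total (5 × 5). Row 16: index ⌊(16-1)/5⌋ = 3 into patient → P22; (16-1) mod 5 = 0 into the melted columns → v1.
So row 16 is (P22, v1, 747); systolic = 747.

747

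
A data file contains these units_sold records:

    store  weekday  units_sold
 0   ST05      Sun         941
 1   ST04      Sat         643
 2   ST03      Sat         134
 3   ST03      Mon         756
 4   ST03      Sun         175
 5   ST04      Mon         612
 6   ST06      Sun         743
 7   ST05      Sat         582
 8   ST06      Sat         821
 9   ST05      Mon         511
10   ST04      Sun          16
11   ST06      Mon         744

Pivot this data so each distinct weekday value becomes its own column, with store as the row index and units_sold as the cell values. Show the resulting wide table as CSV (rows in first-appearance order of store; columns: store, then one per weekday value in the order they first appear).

Columns: store plus the 3 distinct weekday values (Sun, Sat, Mon).
For example, row ST05 column Sun takes units_sold=941 from the long row (ST05, Sun).

store,Sun,Sat,Mon
ST05,941,582,511
ST04,16,643,612
ST03,175,134,756
ST06,743,821,744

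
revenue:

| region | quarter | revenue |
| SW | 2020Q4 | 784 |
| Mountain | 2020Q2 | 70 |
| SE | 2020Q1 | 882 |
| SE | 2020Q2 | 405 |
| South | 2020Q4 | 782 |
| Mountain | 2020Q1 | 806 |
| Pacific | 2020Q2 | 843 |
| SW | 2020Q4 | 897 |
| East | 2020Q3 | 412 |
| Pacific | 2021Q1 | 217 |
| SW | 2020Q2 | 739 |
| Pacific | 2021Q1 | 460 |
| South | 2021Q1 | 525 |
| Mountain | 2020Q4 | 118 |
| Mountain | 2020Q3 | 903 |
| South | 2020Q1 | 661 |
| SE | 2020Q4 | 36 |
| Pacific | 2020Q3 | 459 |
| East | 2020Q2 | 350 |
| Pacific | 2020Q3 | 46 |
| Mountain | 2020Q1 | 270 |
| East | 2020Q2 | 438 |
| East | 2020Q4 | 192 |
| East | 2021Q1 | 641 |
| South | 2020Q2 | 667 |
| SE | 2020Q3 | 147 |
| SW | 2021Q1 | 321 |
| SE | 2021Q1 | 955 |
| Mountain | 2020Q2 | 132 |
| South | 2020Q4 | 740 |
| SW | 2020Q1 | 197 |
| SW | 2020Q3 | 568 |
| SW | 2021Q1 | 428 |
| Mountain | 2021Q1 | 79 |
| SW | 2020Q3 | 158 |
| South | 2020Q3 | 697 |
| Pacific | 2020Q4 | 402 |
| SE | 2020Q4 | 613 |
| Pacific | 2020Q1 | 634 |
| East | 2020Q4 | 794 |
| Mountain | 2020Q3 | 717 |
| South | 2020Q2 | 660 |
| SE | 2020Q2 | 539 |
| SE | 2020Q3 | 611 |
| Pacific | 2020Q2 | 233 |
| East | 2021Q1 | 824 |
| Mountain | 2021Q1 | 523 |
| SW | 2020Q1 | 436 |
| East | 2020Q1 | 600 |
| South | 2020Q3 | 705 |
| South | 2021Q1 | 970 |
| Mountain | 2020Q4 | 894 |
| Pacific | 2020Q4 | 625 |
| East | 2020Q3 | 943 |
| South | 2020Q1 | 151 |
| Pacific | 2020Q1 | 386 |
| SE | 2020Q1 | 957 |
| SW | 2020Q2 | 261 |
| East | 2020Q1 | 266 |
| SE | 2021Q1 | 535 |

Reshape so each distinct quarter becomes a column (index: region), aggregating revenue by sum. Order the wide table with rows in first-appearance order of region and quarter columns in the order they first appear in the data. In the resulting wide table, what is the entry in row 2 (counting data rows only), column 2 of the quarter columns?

With rows in first-appearance order of region, row 2 is region=Mountain. quarter columns in first-appearance order: 2020Q4, 2020Q2, 2020Q1, 2020Q3, 2021Q1; column 2 is 2020Q2.
Long rows with region=Mountain, quarter=2020Q2: 70 + 132 = 202.

202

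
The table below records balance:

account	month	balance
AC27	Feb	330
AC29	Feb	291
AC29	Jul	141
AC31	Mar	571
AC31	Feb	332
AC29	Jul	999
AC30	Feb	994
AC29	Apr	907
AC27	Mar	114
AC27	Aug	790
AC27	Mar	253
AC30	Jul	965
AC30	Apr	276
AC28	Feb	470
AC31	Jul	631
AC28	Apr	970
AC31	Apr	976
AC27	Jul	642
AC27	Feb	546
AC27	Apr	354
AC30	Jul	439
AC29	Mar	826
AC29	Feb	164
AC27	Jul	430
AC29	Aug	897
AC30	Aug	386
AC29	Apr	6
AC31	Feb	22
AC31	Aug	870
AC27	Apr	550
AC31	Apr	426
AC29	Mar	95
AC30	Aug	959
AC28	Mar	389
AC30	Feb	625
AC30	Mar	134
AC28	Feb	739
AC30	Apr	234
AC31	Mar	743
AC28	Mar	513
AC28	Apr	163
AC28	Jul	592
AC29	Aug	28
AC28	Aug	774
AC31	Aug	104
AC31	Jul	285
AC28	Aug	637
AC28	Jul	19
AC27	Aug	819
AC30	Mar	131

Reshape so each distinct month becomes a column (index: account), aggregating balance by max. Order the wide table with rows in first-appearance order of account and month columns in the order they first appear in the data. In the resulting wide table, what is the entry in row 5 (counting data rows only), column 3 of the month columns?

513

With rows in first-appearance order of account, row 5 is account=AC28. month columns in first-appearance order: Feb, Jul, Mar, Apr, Aug; column 3 is Mar.
Long rows with account=AC28, month=Mar: max(389, 513) = 513.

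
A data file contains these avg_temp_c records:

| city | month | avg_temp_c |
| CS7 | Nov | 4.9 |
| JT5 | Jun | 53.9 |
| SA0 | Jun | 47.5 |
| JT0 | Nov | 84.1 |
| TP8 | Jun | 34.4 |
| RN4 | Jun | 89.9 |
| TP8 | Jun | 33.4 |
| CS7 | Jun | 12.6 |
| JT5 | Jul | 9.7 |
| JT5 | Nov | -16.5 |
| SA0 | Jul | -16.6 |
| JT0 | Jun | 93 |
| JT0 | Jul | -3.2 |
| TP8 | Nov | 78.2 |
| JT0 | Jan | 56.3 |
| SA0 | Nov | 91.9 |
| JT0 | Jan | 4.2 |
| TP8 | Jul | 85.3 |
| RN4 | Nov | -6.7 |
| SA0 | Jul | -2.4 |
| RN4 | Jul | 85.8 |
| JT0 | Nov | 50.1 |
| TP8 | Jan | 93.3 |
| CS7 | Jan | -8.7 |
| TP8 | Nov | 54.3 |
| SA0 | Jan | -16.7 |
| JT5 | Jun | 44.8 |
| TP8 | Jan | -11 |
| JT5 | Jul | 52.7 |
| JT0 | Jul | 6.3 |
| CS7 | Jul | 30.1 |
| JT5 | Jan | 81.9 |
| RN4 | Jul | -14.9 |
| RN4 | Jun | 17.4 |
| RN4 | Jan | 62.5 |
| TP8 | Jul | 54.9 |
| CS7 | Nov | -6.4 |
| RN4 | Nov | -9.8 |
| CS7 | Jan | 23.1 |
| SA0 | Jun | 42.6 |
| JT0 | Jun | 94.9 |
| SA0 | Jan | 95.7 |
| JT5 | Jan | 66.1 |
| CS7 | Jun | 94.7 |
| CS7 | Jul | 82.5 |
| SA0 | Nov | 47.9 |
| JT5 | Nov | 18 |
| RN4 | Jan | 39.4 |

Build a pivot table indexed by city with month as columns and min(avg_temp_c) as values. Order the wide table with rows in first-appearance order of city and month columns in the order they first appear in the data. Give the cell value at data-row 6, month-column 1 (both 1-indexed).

-9.8

With rows in first-appearance order of city, row 6 is city=RN4. month columns in first-appearance order: Nov, Jun, Jul, Jan; column 1 is Nov.
Long rows with city=RN4, month=Nov: min(-6.7, -9.8) = -9.8.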